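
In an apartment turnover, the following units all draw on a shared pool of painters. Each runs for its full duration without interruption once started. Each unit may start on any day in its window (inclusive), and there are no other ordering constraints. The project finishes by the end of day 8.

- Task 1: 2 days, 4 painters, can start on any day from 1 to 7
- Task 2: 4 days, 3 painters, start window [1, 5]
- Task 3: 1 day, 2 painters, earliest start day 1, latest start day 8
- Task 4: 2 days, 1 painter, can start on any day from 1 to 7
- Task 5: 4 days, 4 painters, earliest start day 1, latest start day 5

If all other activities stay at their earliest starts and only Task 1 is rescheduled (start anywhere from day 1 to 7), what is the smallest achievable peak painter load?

10

Task 1@1: d1:14  d2:12  d3:7  d4:7  d5:0  d6:0  d7:0  d8:0 → peak 14
Task 1@2: d1:10  d2:12  d3:11  d4:7  d5:0  d6:0  d7:0  d8:0 → peak 12
Task 1@3: d1:10  d2:8  d3:11  d4:11  d5:0  d6:0  d7:0  d8:0 → peak 11
Task 1@4: d1:10  d2:8  d3:7  d4:11  d5:4  d6:0  d7:0  d8:0 → peak 11
Task 1@5: d1:10  d2:8  d3:7  d4:7  d5:4  d6:4  d7:0  d8:0 → peak 10
Task 1@6: d1:10  d2:8  d3:7  d4:7  d5:0  d6:4  d7:4  d8:0 → peak 10
Task 1@7: d1:10  d2:8  d3:7  d4:7  d5:0  d6:0  d7:4  d8:4 → peak 10
Best is Task 1@5, peak 10.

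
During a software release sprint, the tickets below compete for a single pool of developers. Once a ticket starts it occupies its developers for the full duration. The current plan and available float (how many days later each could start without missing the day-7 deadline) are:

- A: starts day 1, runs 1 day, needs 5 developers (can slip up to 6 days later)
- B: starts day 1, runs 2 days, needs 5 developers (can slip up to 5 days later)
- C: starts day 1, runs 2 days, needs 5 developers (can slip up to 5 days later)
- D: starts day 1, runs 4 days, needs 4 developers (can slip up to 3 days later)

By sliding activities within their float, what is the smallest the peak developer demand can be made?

9

Early-start (A@1, B@1, C@1, D@1) gives peak 19: d1:19  d2:14  d3:4  d4:4  d5:0  d6:0  d7:0.
Shift B→2, C→4.
Schedule A@1, B@2, C@4, D@1: d1:9  d2:9  d3:9  d4:9  d5:5  d6:0  d7:0 — peak 9.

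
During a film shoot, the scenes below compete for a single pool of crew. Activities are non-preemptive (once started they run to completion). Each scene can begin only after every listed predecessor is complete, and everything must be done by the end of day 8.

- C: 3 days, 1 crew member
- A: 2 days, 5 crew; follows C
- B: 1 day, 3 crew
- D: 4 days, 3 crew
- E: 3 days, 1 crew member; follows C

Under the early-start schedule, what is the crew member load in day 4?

9

At early start, day 4 has: A, D, E.
Demand: 5 + 3 + 1 = 9.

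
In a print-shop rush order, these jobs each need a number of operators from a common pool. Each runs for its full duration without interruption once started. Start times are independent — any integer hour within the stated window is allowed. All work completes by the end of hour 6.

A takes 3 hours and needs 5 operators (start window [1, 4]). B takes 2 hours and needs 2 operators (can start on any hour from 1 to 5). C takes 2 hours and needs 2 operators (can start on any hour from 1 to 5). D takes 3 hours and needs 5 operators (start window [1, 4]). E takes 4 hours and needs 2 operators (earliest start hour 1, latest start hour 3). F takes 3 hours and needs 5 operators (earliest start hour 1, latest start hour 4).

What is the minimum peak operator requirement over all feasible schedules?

12

Early-start (A@1, B@1, C@1, D@1, E@1, F@1) gives peak 21: h1:21  h2:21  h3:17  h4:2  h5:0  h6:0.
Shift D→3, F→4.
Schedule A@1, B@1, C@1, D@3, E@1, F@4: h1:11  h2:11  h3:12  h4:12  h5:10  h6:5 — peak 12.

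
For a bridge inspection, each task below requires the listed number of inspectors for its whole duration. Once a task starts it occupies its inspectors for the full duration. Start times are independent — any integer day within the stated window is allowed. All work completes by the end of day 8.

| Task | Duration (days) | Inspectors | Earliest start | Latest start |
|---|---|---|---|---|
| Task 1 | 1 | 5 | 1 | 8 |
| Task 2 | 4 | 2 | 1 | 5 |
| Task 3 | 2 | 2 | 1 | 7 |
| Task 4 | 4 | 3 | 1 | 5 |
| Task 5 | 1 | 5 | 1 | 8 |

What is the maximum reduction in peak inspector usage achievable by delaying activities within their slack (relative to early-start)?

12

Early-start peak: d1:17  d2:7  d3:5  d4:5  d5:0  d6:0  d7:0  d8:0 ⇒ 17.
Leveled (Task 1@1, Task 2@2, Task 3@2, Task 4@4, Task 5@8): d1:5  d2:4  d3:4  d4:5  d5:5  d6:3  d7:3  d8:5 ⇒ 5.
Reduction 17 − 5 = 12.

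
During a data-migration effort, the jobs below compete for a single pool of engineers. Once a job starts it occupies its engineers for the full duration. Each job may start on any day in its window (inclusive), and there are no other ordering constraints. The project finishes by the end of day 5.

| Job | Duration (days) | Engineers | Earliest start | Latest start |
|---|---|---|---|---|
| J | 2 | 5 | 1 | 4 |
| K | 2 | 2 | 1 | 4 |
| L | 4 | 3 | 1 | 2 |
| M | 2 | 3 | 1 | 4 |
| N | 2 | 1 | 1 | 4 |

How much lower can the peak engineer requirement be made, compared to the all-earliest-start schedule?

5

Early-start peak: d1:14  d2:14  d3:3  d4:3  d5:0 ⇒ 14.
Leveled (J@1, K@3, L@1, M@3, N@1): d1:9  d2:9  d3:8  d4:8  d5:0 ⇒ 9.
Reduction 14 − 9 = 5.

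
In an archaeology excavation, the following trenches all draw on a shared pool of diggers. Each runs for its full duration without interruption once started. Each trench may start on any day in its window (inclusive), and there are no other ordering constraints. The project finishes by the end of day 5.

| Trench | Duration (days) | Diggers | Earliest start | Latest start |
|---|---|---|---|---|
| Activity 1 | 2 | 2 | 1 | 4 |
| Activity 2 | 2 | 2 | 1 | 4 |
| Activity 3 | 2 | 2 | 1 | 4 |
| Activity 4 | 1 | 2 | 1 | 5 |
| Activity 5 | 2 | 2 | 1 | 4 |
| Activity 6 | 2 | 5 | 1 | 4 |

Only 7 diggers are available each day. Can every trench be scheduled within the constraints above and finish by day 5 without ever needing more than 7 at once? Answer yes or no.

Schedule Activity 1@1, Activity 2@1, Activity 3@1, Activity 4@3, Activity 5@3, Activity 6@4: d1:6  d2:6  d3:4  d4:7  d5:5 — peak 7 ≤ 7.

yes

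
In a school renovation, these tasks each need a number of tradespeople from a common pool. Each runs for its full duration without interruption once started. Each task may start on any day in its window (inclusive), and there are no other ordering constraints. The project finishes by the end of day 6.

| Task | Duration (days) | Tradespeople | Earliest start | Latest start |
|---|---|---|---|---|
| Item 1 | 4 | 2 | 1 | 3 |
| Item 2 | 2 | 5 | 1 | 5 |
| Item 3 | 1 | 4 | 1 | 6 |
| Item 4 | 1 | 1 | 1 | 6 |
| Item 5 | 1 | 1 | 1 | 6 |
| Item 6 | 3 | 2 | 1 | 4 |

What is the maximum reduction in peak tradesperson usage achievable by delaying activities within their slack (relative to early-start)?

9

Early-start peak: d1:15  d2:9  d3:4  d4:2  d5:0  d6:0 ⇒ 15.
Leveled (Item 1@1, Item 2@5, Item 3@1, Item 4@2, Item 5@2, Item 6@2): d1:6  d2:6  d3:4  d4:4  d5:5  d6:5 ⇒ 6.
Reduction 15 − 6 = 9.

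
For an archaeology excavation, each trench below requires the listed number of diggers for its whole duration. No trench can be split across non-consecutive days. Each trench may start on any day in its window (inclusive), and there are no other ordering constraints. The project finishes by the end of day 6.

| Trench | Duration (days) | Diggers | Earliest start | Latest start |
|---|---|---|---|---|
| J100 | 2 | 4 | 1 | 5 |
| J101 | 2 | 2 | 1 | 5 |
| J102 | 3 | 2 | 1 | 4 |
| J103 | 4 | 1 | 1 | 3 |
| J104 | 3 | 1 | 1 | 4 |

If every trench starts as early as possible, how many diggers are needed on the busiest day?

Early-start schedule: J100@1, J101@1, J102@1, J103@1, J104@1.
Load per day: day 1: 10, day 2: 10, day 3: 4, day 4: 1, day 5: 0, day 6: 0.
Peak is 10.

10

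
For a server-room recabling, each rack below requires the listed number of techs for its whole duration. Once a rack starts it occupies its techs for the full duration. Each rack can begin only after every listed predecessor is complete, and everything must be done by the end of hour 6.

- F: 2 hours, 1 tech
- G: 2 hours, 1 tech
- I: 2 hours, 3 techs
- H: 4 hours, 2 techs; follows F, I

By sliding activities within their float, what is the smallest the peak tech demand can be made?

Early-start (F@1, G@1, I@1, H@3) gives peak 5: h1:5  h2:5  h3:2  h4:2  h5:2  h6:2.
Shift G→3.
Schedule F@1, G@3, I@1, H@3: h1:4  h2:4  h3:3  h4:3  h5:2  h6:2 — peak 4.
No arrangement of the 5 feasible schedules does better.

4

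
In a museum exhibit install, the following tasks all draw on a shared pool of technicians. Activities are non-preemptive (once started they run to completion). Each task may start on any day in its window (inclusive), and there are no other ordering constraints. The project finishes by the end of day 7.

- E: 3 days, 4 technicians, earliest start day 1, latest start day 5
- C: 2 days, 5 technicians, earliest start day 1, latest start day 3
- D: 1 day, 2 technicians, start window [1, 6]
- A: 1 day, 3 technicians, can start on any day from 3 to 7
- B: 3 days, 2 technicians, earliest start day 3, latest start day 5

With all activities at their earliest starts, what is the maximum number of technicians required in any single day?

Early-start schedule: E@1, C@1, D@1, A@3, B@3.
Load per day: day 1: 11, day 2: 9, day 3: 9, day 4: 2, day 5: 2, day 6: 0, day 7: 0.
Peak is 11.

11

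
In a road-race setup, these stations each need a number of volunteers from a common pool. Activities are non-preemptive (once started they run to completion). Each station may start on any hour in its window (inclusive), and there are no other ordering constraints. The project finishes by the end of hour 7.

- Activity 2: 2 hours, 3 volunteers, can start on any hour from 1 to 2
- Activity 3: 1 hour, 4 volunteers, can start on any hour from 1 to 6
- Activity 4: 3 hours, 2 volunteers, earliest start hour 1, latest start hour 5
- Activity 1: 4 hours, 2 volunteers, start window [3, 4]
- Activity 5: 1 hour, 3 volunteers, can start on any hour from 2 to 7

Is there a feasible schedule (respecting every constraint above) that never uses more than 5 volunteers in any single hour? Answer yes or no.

yes

Schedule Activity 2@1, Activity 3@3, Activity 4@4, Activity 1@4, Activity 5@7: h1:3  h2:3  h3:4  h4:4  h5:4  h6:4  h7:5 — peak 5 ≤ 5.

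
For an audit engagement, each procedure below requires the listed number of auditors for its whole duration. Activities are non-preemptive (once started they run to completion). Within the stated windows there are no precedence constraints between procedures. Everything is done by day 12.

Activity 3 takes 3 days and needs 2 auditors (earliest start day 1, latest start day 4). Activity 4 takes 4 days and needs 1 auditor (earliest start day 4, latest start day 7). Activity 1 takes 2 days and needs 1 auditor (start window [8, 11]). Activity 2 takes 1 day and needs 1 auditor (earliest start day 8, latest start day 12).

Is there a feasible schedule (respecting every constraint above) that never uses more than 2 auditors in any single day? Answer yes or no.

yes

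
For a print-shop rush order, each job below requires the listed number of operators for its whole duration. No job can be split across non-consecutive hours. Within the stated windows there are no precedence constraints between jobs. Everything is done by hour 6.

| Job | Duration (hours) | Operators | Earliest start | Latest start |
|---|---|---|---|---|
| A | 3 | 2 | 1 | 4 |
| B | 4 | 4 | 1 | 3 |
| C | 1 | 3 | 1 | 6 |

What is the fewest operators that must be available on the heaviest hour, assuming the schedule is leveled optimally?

Early-start (A@1, B@1, C@1) gives peak 9: h1:9  h2:6  h3:6  h4:4  h5:0  h6:0.
Shift C→5.
Schedule A@1, B@1, C@5: h1:6  h2:6  h3:6  h4:4  h5:3  h6:0 — peak 6.

6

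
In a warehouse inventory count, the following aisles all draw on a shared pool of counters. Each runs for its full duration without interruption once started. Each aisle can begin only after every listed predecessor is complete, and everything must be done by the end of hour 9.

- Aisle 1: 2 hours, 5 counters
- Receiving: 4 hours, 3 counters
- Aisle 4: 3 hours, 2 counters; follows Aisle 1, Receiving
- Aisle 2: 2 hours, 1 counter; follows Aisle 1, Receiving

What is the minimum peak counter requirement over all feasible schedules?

5

Early-start (Aisle 1@1, Receiving@1, Aisle 4@5, Aisle 2@5) gives peak 8: h1:8  h2:8  h3:3  h4:3  h5:3  h6:3  h7:2  h8:0  h9:0.
Shift Receiving→3, Aisle 4→7, Aisle 2→7.
Schedule Aisle 1@1, Receiving@3, Aisle 4@7, Aisle 2@7: h1:5  h2:5  h3:3  h4:3  h5:3  h6:3  h7:3  h8:3  h9:2 — peak 5.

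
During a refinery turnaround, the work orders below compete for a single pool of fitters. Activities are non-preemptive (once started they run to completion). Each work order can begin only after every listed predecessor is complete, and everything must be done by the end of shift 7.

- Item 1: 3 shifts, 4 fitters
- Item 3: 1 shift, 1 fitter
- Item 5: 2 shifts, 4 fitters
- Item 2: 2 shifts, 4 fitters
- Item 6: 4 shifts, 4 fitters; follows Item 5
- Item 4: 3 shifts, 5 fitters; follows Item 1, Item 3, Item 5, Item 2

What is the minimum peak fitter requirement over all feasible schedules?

9

Early-start (Item 1@1, Item 3@1, Item 5@1, Item 2@1, Item 6@3, Item 4@4) gives peak 13: s1:13  s2:12  s3:8  s4:9  s5:9  s6:9  s7:0.
Shift Item 2→3, Item 6→4, Item 4→5.
Schedule Item 1@1, Item 3@1, Item 5@1, Item 2@3, Item 6@4, Item 4@5: s1:9  s2:8  s3:8  s4:8  s5:9  s6:9  s7:9 — peak 9.
Total fitter-shifts = 60 over 7 shifts ⇒ peak ≥ ⌈60/7⌉ = 9, so 9 is optimal.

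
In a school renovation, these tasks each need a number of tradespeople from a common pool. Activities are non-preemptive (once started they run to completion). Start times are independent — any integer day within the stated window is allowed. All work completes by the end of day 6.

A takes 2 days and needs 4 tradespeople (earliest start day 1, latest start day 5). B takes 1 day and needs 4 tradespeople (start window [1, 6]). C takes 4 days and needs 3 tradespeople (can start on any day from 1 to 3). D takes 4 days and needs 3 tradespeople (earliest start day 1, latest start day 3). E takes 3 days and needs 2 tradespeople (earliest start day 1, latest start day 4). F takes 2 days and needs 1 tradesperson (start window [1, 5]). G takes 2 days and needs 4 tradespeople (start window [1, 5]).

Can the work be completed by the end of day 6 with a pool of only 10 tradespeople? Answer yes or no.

Schedule A@1, B@1, C@2, D@3, E@1, F@2, G@4: d1:10  d2:10  d3:9  d4:10  d5:10  d6:3 — peak 10 ≤ 10.

yes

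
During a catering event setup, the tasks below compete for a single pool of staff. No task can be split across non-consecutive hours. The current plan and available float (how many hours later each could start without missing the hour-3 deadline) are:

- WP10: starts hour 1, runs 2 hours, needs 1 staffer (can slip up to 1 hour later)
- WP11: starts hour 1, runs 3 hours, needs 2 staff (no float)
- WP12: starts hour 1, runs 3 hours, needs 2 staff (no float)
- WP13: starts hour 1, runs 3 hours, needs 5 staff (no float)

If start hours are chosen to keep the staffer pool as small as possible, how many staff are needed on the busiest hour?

10

Schedule WP10@1, WP11@1, WP12@1, WP13@1: h1:10  h2:10  h3:9 — peak 10.
Total staffer-hours = 29 over 3 hours ⇒ peak ≥ ⌈29/3⌉ = 10, so 10 is optimal.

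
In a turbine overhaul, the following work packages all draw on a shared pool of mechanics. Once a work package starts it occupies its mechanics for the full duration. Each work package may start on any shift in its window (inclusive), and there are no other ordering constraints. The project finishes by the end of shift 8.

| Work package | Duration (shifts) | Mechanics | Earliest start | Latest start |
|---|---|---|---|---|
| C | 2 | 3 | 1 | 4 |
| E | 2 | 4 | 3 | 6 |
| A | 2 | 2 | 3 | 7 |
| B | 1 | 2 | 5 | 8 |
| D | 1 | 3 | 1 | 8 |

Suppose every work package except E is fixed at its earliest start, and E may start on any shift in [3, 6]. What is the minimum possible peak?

E@3: s1:6  s2:3  s3:6  s4:6  s5:2  s6:0  s7:0  s8:0 → peak 6
E@4: s1:6  s2:3  s3:2  s4:6  s5:6  s6:0  s7:0  s8:0 → peak 6
E@5: s1:6  s2:3  s3:2  s4:2  s5:6  s6:4  s7:0  s8:0 → peak 6
E@6: s1:6  s2:3  s3:2  s4:2  s5:2  s6:4  s7:4  s8:0 → peak 6
Best is E@3, peak 6.

6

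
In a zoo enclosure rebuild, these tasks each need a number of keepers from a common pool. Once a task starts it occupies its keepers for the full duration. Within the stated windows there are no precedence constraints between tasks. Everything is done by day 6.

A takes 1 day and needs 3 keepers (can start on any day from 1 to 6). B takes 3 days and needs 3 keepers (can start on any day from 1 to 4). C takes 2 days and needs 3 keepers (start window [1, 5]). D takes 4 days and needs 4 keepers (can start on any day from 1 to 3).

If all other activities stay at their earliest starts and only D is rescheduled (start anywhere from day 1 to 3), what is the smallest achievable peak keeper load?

D@1: d1:13  d2:10  d3:7  d4:4  d5:0  d6:0 → peak 13
D@2: d1:9  d2:10  d3:7  d4:4  d5:4  d6:0 → peak 10
D@3: d1:9  d2:6  d3:7  d4:4  d5:4  d6:4 → peak 9
Best is D@3, peak 9.

9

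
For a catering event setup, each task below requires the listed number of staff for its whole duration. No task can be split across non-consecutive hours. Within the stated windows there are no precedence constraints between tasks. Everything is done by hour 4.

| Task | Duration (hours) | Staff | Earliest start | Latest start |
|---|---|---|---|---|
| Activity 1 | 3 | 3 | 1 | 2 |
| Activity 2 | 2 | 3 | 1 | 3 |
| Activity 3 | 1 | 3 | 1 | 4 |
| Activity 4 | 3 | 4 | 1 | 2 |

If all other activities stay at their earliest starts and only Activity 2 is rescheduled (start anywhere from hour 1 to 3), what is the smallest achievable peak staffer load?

Activity 2@1: h1:13  h2:10  h3:7  h4:0 → peak 13
Activity 2@2: h1:10  h2:10  h3:10  h4:0 → peak 10
Activity 2@3: h1:10  h2:7  h3:10  h4:3 → peak 10
Best is Activity 2@2, peak 10.

10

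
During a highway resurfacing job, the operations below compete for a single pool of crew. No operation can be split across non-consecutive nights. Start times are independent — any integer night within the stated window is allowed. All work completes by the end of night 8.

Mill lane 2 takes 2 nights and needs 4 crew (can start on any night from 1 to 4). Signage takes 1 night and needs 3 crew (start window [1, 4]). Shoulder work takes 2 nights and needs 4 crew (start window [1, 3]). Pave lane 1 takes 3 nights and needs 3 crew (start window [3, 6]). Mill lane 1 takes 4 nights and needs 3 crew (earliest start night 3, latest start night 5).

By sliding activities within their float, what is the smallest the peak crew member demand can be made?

7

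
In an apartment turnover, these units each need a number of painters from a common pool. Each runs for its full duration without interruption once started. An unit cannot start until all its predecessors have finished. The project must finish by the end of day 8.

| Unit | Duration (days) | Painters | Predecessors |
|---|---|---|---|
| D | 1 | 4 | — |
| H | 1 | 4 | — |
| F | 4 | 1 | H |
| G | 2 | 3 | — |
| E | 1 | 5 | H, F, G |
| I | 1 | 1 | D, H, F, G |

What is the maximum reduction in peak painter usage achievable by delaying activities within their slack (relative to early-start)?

6

Early-start peak: d1:11  d2:4  d3:1  d4:1  d5:1  d6:6  d7:0  d8:0 ⇒ 11.
Leveled (D@1, H@2, F@3, G@3, E@7, I@8): d1:4  d2:4  d3:4  d4:4  d5:1  d6:1  d7:5  d8:1 ⇒ 5.
Reduction 11 − 5 = 6.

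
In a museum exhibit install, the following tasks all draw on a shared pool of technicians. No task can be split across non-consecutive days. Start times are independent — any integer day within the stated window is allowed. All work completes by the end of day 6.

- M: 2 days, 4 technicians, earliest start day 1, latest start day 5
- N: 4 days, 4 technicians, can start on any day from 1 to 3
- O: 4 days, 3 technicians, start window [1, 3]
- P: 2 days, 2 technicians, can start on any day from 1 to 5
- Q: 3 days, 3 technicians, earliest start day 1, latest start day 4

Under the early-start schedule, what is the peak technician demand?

Early-start schedule: M@1, N@1, O@1, P@1, Q@1.
Load per day: day 1: 16, day 2: 16, day 3: 10, day 4: 7, day 5: 0, day 6: 0.
Peak is 16.

16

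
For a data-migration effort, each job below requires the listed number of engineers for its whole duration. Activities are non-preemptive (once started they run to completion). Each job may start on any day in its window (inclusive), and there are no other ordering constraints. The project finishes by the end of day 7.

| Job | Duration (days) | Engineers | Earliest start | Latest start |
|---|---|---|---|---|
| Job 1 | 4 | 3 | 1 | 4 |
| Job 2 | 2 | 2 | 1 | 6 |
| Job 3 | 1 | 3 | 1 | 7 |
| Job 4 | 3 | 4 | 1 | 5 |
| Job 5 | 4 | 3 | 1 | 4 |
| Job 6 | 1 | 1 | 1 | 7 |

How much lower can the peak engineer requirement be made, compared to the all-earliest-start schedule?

Early-start peak: d1:16  d2:12  d3:10  d4:6  d5:0  d6:0  d7:0 ⇒ 16.
Leveled (Job 1@1, Job 2@1, Job 3@3, Job 4@5, Job 5@4, Job 6@1): d1:6  d2:5  d3:6  d4:6  d5:7  d6:7  d7:7 ⇒ 7.
Reduction 16 − 7 = 9.

9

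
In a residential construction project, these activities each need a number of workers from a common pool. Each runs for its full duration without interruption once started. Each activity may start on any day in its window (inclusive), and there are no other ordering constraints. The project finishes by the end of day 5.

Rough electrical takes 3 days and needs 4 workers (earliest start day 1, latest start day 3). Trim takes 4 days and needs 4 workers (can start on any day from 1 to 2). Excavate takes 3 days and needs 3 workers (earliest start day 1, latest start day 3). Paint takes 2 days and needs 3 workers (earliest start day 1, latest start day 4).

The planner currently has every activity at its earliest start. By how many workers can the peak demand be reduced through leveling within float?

3

Early-start peak: d1:14  d2:14  d3:11  d4:4  d5:0 ⇒ 14.
Leveled (Rough electrical@1, Trim@1, Excavate@1, Paint@4): d1:11  d2:11  d3:11  d4:7  d5:3 ⇒ 11.
Reduction 14 − 11 = 3.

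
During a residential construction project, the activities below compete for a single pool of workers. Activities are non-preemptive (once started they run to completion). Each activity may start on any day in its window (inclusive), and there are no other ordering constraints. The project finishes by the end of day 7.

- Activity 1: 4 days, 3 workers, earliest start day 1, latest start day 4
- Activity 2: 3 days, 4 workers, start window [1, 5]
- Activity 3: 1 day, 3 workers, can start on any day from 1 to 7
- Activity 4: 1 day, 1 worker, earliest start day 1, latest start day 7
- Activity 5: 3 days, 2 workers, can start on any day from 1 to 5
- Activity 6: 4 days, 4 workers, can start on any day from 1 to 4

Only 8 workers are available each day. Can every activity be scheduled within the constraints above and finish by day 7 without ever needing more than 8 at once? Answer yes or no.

Schedule Activity 1@1, Activity 2@5, Activity 3@1, Activity 4@2, Activity 5@1, Activity 6@4: d1:8  d2:6  d3:5  d4:7  d5:8  d6:8  d7:8 — peak 8 ≤ 8.

yes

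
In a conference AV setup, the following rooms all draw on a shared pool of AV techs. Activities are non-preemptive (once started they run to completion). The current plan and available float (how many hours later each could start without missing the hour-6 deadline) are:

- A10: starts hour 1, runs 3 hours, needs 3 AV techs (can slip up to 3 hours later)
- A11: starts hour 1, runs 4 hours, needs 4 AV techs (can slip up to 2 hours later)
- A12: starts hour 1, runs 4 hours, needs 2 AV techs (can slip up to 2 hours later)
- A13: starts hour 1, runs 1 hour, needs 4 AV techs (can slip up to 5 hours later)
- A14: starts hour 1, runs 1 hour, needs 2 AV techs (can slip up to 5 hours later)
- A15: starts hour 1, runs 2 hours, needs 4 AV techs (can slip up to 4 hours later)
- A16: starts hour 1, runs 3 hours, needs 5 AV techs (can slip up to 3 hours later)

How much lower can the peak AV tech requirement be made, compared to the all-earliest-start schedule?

13

Early-start peak: h1:24  h2:18  h3:14  h4:6  h5:0  h6:0 ⇒ 24.
Leveled (A10@1, A11@1, A12@2, A13@1, A14@2, A15@5, A16@4): h1:11  h2:11  h3:9  h4:11  h5:11  h6:9 ⇒ 11.
Reduction 24 − 11 = 13.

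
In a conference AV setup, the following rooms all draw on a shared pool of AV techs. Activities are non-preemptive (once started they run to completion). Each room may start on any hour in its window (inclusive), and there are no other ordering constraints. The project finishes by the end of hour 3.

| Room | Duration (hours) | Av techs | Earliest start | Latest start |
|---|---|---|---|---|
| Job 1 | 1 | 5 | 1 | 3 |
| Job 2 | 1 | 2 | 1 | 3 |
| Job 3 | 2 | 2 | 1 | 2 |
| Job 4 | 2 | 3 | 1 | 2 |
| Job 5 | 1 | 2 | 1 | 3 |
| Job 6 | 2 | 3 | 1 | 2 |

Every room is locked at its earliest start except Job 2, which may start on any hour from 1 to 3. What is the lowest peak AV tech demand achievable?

Job 2@1: h1:17  h2:8  h3:0 → peak 17
Job 2@2: h1:15  h2:10  h3:0 → peak 15
Job 2@3: h1:15  h2:8  h3:2 → peak 15
Best is Job 2@2, peak 15.

15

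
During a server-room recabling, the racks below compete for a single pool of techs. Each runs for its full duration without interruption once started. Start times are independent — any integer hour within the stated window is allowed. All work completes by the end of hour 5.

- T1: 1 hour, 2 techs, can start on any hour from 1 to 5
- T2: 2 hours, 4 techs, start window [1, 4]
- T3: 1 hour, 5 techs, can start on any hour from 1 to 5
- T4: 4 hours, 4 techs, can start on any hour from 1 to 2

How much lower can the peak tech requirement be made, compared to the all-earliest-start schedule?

Early-start peak: h1:15  h2:8  h3:4  h4:4  h5:0 ⇒ 15.
Leveled (T1@1, T2@2, T3@1, T4@2): h1:7  h2:8  h3:8  h4:4  h5:4 ⇒ 8.
Reduction 15 − 8 = 7.

7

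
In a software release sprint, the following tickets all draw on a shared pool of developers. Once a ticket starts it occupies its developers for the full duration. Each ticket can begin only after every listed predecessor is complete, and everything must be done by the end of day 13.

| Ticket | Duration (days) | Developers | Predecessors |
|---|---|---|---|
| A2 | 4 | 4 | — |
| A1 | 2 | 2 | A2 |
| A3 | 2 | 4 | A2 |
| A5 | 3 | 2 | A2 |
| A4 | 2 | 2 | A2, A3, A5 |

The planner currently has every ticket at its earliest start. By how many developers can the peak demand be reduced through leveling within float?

Early-start peak: d1:4  d2:4  d3:4  d4:4  d5:8  d6:8  d7:2  d8:2  d9:2  d10:0  d11:0  d12:0  d13:0 ⇒ 8.
Leveled (A2@1, A1@5, A3@7, A5@9, A4@12): d1:4  d2:4  d3:4  d4:4  d5:2  d6:2  d7:4  d8:4  d9:2  d10:2  d11:2  d12:2  d13:2 ⇒ 4.
Reduction 8 − 4 = 4.

4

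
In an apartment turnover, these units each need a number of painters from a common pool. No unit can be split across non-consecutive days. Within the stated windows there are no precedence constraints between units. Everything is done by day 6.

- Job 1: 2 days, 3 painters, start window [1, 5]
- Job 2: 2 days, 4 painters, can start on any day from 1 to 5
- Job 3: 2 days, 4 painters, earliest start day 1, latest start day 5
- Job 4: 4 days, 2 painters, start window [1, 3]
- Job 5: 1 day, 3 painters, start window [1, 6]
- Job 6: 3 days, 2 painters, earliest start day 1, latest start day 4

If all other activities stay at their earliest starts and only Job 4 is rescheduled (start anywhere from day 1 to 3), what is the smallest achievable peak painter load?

Job 4@1: d1:18  d2:15  d3:4  d4:2  d5:0  d6:0 → peak 18
Job 4@2: d1:16  d2:15  d3:4  d4:2  d5:2  d6:0 → peak 16
Job 4@3: d1:16  d2:13  d3:4  d4:2  d5:2  d6:2 → peak 16
Best is Job 4@2, peak 16.

16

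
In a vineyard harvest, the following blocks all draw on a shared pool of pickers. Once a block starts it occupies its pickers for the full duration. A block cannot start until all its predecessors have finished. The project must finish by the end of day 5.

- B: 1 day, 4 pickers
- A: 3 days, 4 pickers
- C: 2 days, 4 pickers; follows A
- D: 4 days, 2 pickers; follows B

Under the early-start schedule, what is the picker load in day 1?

8

At early start, day 1 has: B, A.
Demand: 4 + 4 = 8.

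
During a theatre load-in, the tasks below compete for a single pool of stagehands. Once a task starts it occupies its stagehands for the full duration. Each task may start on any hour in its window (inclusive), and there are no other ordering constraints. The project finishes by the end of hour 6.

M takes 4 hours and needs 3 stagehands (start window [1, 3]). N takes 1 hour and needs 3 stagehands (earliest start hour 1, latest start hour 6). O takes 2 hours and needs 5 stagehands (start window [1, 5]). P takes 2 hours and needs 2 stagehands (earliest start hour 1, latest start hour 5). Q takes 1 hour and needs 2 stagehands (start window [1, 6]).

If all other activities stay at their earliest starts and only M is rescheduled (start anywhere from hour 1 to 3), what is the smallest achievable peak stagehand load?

M@1: h1:15  h2:10  h3:3  h4:3  h5:0  h6:0 → peak 15
M@2: h1:12  h2:10  h3:3  h4:3  h5:3  h6:0 → peak 12
M@3: h1:12  h2:7  h3:3  h4:3  h5:3  h6:3 → peak 12
Best is M@2, peak 12.

12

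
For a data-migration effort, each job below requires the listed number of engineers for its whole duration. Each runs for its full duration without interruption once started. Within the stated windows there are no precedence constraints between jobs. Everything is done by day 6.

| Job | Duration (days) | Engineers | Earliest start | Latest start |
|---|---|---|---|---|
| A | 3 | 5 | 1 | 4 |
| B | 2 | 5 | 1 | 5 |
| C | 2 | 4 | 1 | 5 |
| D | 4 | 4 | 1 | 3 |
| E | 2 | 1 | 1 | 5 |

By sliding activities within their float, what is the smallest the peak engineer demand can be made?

10

Early-start (A@1, B@1, C@1, D@1, E@1) gives peak 19: d1:19  d2:19  d3:9  d4:4  d5:0  d6:0.
Shift C→4, D→3, E→3.
Schedule A@1, B@1, C@4, D@3, E@3: d1:10  d2:10  d3:10  d4:9  d5:8  d6:4 — peak 10.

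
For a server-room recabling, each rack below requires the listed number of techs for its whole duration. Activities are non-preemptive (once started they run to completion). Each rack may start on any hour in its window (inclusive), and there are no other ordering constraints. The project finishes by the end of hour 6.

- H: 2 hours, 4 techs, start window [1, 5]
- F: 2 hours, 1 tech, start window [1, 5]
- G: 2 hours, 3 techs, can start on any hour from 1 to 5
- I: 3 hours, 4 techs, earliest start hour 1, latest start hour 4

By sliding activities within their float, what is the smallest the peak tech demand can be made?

7

Early-start (H@1, F@1, G@1, I@1) gives peak 12: h1:12  h2:12  h3:4  h4:0  h5:0  h6:0.
Shift G→3, I→3.
Schedule H@1, F@1, G@3, I@3: h1:5  h2:5  h3:7  h4:7  h5:4  h6:0 — peak 7.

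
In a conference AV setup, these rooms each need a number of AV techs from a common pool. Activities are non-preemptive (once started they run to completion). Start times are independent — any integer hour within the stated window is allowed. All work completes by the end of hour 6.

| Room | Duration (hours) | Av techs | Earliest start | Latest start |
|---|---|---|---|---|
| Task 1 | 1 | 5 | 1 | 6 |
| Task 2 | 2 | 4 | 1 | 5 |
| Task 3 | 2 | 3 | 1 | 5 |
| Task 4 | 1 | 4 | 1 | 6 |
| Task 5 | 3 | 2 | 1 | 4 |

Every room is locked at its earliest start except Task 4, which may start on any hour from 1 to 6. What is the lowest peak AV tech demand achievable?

Task 4@1: h1:18  h2:9  h3:2  h4:0  h5:0  h6:0 → peak 18
Task 4@2: h1:14  h2:13  h3:2  h4:0  h5:0  h6:0 → peak 14
Task 4@3: h1:14  h2:9  h3:6  h4:0  h5:0  h6:0 → peak 14
Task 4@4: h1:14  h2:9  h3:2  h4:4  h5:0  h6:0 → peak 14
Task 4@5: h1:14  h2:9  h3:2  h4:0  h5:4  h6:0 → peak 14
Task 4@6: h1:14  h2:9  h3:2  h4:0  h5:0  h6:4 → peak 14
Best is Task 4@2, peak 14.

14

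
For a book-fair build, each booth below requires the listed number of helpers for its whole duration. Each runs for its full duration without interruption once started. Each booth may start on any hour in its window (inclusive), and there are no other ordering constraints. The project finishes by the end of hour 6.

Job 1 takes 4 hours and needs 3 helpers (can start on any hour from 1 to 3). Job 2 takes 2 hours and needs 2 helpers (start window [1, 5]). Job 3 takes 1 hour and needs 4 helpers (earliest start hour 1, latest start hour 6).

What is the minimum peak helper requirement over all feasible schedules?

5

Early-start (Job 1@1, Job 2@1, Job 3@1) gives peak 9: h1:9  h2:5  h3:3  h4:3  h5:0  h6:0.
Shift Job 3→5.
Schedule Job 1@1, Job 2@1, Job 3@5: h1:5  h2:5  h3:3  h4:3  h5:4  h6:0 — peak 5.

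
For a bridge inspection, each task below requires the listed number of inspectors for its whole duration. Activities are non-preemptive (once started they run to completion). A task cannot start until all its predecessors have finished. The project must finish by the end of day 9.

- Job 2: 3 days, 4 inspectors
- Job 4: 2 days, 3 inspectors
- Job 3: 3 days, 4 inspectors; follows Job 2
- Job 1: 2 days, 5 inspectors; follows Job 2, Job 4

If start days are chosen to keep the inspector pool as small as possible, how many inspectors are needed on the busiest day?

7

Early-start (Job 2@1, Job 4@1, Job 3@4, Job 1@4) gives peak 9: d1:7  d2:7  d3:4  d4:9  d5:9  d6:4  d7:0  d8:0  d9:0.
Shift Job 1→7.
Schedule Job 2@1, Job 4@1, Job 3@4, Job 1@7: d1:7  d2:7  d3:4  d4:4  d5:4  d6:4  d7:5  d8:5  d9:0 — peak 7.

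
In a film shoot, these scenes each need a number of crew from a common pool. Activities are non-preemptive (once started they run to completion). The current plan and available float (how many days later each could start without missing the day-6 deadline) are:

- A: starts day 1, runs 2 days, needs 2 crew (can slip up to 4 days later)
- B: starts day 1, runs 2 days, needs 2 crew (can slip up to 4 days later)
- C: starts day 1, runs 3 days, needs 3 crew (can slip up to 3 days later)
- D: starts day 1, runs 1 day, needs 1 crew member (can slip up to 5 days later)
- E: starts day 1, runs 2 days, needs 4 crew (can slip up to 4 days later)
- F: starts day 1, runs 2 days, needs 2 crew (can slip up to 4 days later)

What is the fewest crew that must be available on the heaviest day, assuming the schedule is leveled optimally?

6

Early-start (A@1, B@1, C@1, D@1, E@1, F@1) gives peak 14: d1:14  d2:13  d3:3  d4:0  d5:0  d6:0.
Shift B→3, E→4, F→5.
Schedule A@1, B@3, C@1, D@1, E@4, F@5: d1:6  d2:5  d3:5  d4:6  d5:6  d6:2 — peak 6.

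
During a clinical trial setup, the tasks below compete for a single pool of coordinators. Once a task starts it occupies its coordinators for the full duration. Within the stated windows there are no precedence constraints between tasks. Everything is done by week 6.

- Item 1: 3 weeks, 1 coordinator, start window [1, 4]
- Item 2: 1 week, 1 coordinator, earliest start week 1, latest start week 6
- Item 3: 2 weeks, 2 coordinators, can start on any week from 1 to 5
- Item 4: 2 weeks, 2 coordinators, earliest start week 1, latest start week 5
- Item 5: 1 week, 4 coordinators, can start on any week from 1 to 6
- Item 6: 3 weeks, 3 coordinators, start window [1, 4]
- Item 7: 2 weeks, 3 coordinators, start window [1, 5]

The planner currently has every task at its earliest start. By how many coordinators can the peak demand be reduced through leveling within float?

Early-start peak: w1:16  w2:11  w3:4  w4:0  w5:0  w6:0 ⇒ 16.
Leveled (Item 1@1, Item 2@1, Item 3@1, Item 4@1, Item 5@3, Item 6@4, Item 7@4): w1:6  w2:5  w3:5  w4:6  w5:6  w6:3 ⇒ 6.
Reduction 16 − 6 = 10.

10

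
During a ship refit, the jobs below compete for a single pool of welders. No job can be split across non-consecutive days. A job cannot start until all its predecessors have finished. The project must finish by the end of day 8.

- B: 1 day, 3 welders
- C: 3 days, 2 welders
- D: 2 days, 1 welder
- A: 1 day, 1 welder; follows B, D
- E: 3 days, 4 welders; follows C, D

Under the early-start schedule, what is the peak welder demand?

6

Early-start schedule: B@1, C@1, D@1, A@3, E@4.
Load per day: day 1: 6, day 2: 3, day 3: 3, day 4: 4, day 5: 4, day 6: 4, day 7: 0, day 8: 0.
Peak is 6.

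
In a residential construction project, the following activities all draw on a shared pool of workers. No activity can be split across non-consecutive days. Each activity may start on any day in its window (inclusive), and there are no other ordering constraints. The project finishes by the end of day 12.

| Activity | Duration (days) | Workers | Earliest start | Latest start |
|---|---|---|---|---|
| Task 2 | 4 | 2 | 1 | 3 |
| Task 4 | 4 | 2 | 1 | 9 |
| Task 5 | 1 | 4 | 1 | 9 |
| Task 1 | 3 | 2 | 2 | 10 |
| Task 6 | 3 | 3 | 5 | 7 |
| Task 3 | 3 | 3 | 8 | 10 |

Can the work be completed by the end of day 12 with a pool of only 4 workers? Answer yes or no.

The minimum achievable peak is 5; 4 < 5, so no feasible schedule stays within the cap.

no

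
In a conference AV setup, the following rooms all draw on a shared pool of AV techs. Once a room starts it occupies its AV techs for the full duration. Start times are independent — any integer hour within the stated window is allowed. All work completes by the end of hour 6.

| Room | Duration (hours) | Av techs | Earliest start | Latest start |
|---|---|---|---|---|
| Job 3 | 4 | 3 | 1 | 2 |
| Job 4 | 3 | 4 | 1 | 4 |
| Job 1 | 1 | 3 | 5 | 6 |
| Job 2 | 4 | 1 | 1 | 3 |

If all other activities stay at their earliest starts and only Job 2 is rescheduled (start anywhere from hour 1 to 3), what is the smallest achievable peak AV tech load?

Job 2@1: h1:8  h2:8  h3:8  h4:4  h5:3  h6:0 → peak 8
Job 2@2: h1:7  h2:8  h3:8  h4:4  h5:4  h6:0 → peak 8
Job 2@3: h1:7  h2:7  h3:8  h4:4  h5:4  h6:1 → peak 8
Best is Job 2@1, peak 8.

8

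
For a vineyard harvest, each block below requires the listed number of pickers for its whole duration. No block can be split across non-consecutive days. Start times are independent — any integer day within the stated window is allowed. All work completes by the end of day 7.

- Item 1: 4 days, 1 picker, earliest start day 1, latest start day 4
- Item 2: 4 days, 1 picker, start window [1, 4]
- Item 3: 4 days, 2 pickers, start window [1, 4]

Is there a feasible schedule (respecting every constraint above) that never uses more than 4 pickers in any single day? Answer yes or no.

Schedule Item 1@1, Item 2@1, Item 3@1: d1:4  d2:4  d3:4  d4:4  d5:0  d6:0  d7:0 — peak 4 ≤ 4.

yes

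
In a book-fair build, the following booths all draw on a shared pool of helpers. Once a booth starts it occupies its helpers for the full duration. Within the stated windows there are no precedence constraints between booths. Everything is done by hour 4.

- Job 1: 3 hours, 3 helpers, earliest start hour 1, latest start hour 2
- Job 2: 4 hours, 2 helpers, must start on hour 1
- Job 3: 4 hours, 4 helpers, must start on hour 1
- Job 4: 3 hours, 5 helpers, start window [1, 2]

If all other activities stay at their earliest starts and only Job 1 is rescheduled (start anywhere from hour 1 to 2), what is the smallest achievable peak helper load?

14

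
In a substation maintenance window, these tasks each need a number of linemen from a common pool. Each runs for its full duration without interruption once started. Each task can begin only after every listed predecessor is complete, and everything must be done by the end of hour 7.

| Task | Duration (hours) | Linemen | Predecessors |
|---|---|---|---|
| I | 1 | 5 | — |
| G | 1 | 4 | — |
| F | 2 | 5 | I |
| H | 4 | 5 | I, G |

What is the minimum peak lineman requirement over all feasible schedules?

9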